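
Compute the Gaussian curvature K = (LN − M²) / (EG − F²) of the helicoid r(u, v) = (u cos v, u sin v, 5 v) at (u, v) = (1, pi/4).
K = -25/676

Coefficients of the first fundamental form: E = 1, F = 0, G = u^2 + 25.
Coefficients of the second fundamental form: L = 0, M = -5/sqrt(u^2 + 25), N = 0.
Assemble K = (LN − M²)/(EG − F²) = -25/(u^2 + 25)^2. At (u, v) = (1, pi/4): K = -25/676.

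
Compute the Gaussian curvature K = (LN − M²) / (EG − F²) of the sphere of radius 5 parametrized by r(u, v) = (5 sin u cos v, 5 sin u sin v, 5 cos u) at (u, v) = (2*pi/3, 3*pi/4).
K = 1/25

Coefficients of the first fundamental form: E = 25, F = 0, G = 25*sin(u)^2.
Coefficients of the second fundamental form: L = -5*sin(u)/Abs(sin(u)), M = 0, N = -5*sin(u)^3/Abs(sin(u)).
Assemble K = (LN − M²)/(EG − F²) = 1/25. At (u, v) = (2*pi/3, 3*pi/4): K = 1/25.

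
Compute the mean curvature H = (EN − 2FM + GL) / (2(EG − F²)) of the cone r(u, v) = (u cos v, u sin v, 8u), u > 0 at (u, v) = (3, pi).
H = 4*sqrt(65)/195

With E = 65, F = 0, G = u^2, L = 0, M = 0, N = 8*sqrt(65)*u^2/(65*Abs(u)), assemble
  H = (EN − 2FM + GL) / (2(EG − F²)) = 4*sqrt(65)/(65*Abs(u)).
At (u, v) = (3, pi): H = 4*sqrt(65)/195.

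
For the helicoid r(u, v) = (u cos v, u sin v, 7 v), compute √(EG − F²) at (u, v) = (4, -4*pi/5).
√(EG − F²)|_{(4, -4*pi/5)} = sqrt(65)

E = 1, F = 0, G = u^2 + 49; EG − F² = u^2 + 49; √(EG − F²) = sqrt(u^2 + 49). At the given point: sqrt(65).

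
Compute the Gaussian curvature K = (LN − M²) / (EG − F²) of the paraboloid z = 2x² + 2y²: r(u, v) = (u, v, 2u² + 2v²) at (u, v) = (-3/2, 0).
K = 16/1369

Coefficients of the first fundamental form: E = 16*u^2 + 1, F = 16*u*v, G = 16*v^2 + 1.
Coefficients of the second fundamental form: L = 4/sqrt(16*u^2 + 16*v^2 + 1), M = 0, N = 4/sqrt(16*u^2 + 16*v^2 + 1).
Assemble K = (LN − M²)/(EG − F²) = 16/(256*u^4 + 512*u^2*v^2 + 32*u^2 + 256*v^4 + 32*v^2 + 1). At (u, v) = (-3/2, 0): K = 16/1369.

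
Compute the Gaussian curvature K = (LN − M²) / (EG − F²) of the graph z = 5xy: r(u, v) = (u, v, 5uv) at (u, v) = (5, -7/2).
K = -400/13905441

Coefficients of the first fundamental form: E = 25*v^2 + 1, F = 25*u*v, G = 25*u^2 + 1.
Coefficients of the second fundamental form: L = 0, M = 5/sqrt(25*u^2 + 25*v^2 + 1), N = 0.
Assemble K = (LN − M²)/(EG − F²) = -25/(625*u^4 + 1250*u^2*v^2 + 50*u^2 + 625*v^4 + 50*v^2 + 1). At (u, v) = (5, -7/2): K = -400/13905441.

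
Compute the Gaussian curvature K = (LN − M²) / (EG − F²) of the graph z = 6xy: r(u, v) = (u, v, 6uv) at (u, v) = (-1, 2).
K = -36/32761

Coefficients of the first fundamental form: E = 36*v^2 + 1, F = 36*u*v, G = 36*u^2 + 1.
Coefficients of the second fundamental form: L = 0, M = 6/sqrt(36*u^2 + 36*v^2 + 1), N = 0.
Assemble K = (LN − M²)/(EG − F²) = -36/(1296*u^4 + 2592*u^2*v^2 + 72*u^2 + 1296*v^4 + 72*v^2 + 1). At (u, v) = (-1, 2): K = -36/32761.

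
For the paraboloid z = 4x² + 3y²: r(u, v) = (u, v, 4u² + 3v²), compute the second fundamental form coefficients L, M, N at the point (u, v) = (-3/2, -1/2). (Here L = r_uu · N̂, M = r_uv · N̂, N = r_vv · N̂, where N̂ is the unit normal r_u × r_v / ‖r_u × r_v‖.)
L = 4*sqrt(154)/77;  M = 0;  N = 3*sqrt(154)/77

Compute the unit normal N̂(u, v) = (-8*u/sqrt(64*u^2 + 36*v^2 + 1), -6*v/sqrt(64*u^2 + 36*v^2 + 1), 1/sqrt(64*u^2 + 36*v^2 + 1)), and the second partials r_uu, r_uv, r_vv. Take dot products:
  L(u, v) = r_uu · N̂ = 8/sqrt(64*u^2 + 36*v^2 + 1),
  M(u, v) = r_uv · N̂ = 0,
  N(u, v) = r_vv · N̂ = 6/sqrt(64*u^2 + 36*v^2 + 1).
Evaluating at (u, v) = (-3/2, -1/2):
  L = 4*sqrt(154)/77, M = 0, N = 3*sqrt(154)/77.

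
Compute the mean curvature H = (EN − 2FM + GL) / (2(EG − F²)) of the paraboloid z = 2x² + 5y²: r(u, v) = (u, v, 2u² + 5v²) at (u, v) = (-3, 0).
H = 727*sqrt(145)/21025

With E = 16*u^2 + 1, F = 40*u*v, G = 100*v^2 + 1, L = 4/sqrt(16*u^2 + 100*v^2 + 1), M = 0, N = 10/sqrt(16*u^2 + 100*v^2 + 1), assemble
  H = (EN − 2FM + GL) / (2(EG − F²)) = (80*u^2 + 200*v^2 + 7)/(16*u^2 + 100*v^2 + 1)^(3/2).
At (u, v) = (-3, 0): H = 727*sqrt(145)/21025.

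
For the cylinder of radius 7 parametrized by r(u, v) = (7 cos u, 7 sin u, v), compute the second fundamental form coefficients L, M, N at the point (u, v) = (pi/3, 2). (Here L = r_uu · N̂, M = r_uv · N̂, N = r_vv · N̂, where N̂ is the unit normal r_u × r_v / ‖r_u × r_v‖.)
L = -7;  M = 0;  N = 0

Compute the unit normal N̂(u, v) = (cos(u), sin(u), 0), and the second partials r_uu, r_uv, r_vv. Take dot products:
  L(u, v) = r_uu · N̂ = -7,
  M(u, v) = r_uv · N̂ = 0,
  N(u, v) = r_vv · N̂ = 0.
Evaluating at (u, v) = (pi/3, 2):
  L = -7, M = 0, N = 0.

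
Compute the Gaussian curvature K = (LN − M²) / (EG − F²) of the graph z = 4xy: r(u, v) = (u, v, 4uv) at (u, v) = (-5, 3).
K = -16/297025

Coefficients of the first fundamental form: E = 16*v^2 + 1, F = 16*u*v, G = 16*u^2 + 1.
Coefficients of the second fundamental form: L = 0, M = 4/sqrt(16*u^2 + 16*v^2 + 1), N = 0.
Assemble K = (LN − M²)/(EG − F²) = -16/(256*u^4 + 512*u^2*v^2 + 32*u^2 + 256*v^4 + 32*v^2 + 1). At (u, v) = (-5, 3): K = -16/297025.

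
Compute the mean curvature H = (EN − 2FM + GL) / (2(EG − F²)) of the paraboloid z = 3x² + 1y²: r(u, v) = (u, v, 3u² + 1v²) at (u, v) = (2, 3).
H = 256*sqrt(181)/32761

With E = 36*u^2 + 1, F = 12*u*v, G = 4*v^2 + 1, L = 6/sqrt(36*u^2 + 4*v^2 + 1), M = 0, N = 2/sqrt(36*u^2 + 4*v^2 + 1), assemble
  H = (EN − 2FM + GL) / (2(EG − F²)) = 4*(9*u^2 + 3*v^2 + 1)/(36*u^2 + 4*v^2 + 1)^(3/2).
At (u, v) = (2, 3): H = 256*sqrt(181)/32761.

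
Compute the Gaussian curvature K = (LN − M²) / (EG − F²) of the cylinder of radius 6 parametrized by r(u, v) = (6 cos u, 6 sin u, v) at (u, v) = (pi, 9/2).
K = 0

Coefficients of the first fundamental form: E = 36, F = 0, G = 1.
Coefficients of the second fundamental form: L = -6, M = 0, N = 0.
Assemble K = (LN − M²)/(EG − F²) = 0. At (u, v) = (pi, 9/2): K = 0.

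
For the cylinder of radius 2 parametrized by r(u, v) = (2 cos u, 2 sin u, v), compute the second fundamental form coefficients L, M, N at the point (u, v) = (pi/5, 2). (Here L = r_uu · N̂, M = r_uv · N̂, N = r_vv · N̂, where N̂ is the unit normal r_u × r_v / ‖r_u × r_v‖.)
L = -2;  M = 0;  N = 0

Compute the unit normal N̂(u, v) = (cos(u), sin(u), 0), and the second partials r_uu, r_uv, r_vv. Take dot products:
  L(u, v) = r_uu · N̂ = -2,
  M(u, v) = r_uv · N̂ = 0,
  N(u, v) = r_vv · N̂ = 0.
Evaluating at (u, v) = (pi/5, 2):
  L = -2, M = 0, N = 0.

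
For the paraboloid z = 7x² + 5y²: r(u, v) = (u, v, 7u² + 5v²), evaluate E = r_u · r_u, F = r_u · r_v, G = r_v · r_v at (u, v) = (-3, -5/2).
E = 1765;  F = 1050;  G = 626

Partials: r_u = (1, 0, 14*u), r_v = (0, 1, 10*v). As functions of (u, v):
  E = r_u · r_u = 196*u^2 + 1,
  F = r_u · r_v = 140*u*v,
  G = r_v · r_v = 100*v^2 + 1.
Evaluating at (u, v) = (-3, -5/2): E = 1765, F = 1050, G = 626.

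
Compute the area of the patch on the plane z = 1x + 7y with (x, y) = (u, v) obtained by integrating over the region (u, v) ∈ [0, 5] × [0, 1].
Area = 5*sqrt(51)

Area = ∫∫ √(EG − F²) du dv with √(EG − F²) = sqrt(51). Integrating over [0, 5] × [0, 1] gives 5*sqrt(51).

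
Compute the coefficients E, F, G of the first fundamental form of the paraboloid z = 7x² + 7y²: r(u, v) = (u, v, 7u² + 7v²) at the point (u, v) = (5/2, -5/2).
E = 1226;  F = -1225;  G = 1226

Partials: r_u = (1, 0, 14*u), r_v = (0, 1, 14*v). As functions of (u, v):
  E = r_u · r_u = 196*u^2 + 1,
  F = r_u · r_v = 196*u*v,
  G = r_v · r_v = 196*v^2 + 1.
Evaluating at (u, v) = (5/2, -5/2): E = 1226, F = -1225, G = 1226.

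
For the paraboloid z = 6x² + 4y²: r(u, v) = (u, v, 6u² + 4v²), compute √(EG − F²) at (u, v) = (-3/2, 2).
√(EG − F²)|_{(-3/2, 2)} = sqrt(581)

E = 144*u^2 + 1, F = 96*u*v, G = 64*v^2 + 1; EG − F² = 144*u^2 + 64*v^2 + 1; √(EG − F²) = sqrt(144*u^2 + 64*v^2 + 1). At the given point: sqrt(581).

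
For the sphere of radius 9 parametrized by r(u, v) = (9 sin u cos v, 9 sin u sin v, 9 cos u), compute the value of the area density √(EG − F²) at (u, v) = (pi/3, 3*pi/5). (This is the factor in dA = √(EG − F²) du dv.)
√(EG − F²)|_{(pi/3, 3*pi/5)} = 81*sqrt(3)/2

E = 81, F = 0, G = 81*sin(u)^2, so EG − F² = 6561*sin(u)^2. Taking the positive square root: √(EG − F²) = 81*Abs(sin(u)). At (u, v) = (pi/3, 3*pi/5): 81*sqrt(3)/2.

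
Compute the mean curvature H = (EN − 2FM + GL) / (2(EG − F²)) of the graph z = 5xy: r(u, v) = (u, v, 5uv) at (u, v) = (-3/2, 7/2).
H = 2625*sqrt(1454)/1057058

With E = 25*v^2 + 1, F = 25*u*v, G = 25*u^2 + 1, L = 0, M = 5/sqrt(25*u^2 + 25*v^2 + 1), N = 0, assemble
  H = (EN − 2FM + GL) / (2(EG − F²)) = -125*u*v/(25*u^2 + 25*v^2 + 1)^(3/2).
At (u, v) = (-3/2, 7/2): H = 2625*sqrt(1454)/1057058.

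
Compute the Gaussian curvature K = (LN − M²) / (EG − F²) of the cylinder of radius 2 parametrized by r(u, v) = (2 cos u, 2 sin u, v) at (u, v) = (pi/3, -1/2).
K = 0

Coefficients of the first fundamental form: E = 4, F = 0, G = 1.
Coefficients of the second fundamental form: L = -2, M = 0, N = 0.
Assemble K = (LN − M²)/(EG − F²) = 0. At (u, v) = (pi/3, -1/2): K = 0.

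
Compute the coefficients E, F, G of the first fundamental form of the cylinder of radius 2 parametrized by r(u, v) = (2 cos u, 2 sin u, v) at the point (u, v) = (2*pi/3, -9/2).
E = 4;  F = 0;  G = 1

Partials: r_u = (-2*sin(u), 2*cos(u), 0), r_v = (0, 0, 1). As functions of (u, v):
  E = r_u · r_u = 4,
  F = r_u · r_v = 0,
  G = r_v · r_v = 1.
Evaluating at (u, v) = (2*pi/3, -9/2): E = 4, F = 0, G = 1.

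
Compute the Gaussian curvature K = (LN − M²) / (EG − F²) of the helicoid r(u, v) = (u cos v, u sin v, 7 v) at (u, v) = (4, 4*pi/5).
K = -49/4225

Coefficients of the first fundamental form: E = 1, F = 0, G = u^2 + 49.
Coefficients of the second fundamental form: L = 0, M = -7/sqrt(u^2 + 49), N = 0.
Assemble K = (LN − M²)/(EG − F²) = -49/(u^2 + 49)^2. At (u, v) = (4, 4*pi/5): K = -49/4225.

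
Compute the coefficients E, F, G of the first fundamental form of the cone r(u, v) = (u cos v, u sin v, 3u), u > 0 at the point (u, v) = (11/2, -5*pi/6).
E = 10;  F = 0;  G = 121/4

Partials: r_u = (cos(v), sin(v), 3), r_v = (-u*sin(v), u*cos(v), 0). As functions of (u, v):
  E = r_u · r_u = 10,
  F = r_u · r_v = 0,
  G = r_v · r_v = u^2.
Evaluating at (u, v) = (11/2, -5*pi/6): E = 10, F = 0, G = 121/4.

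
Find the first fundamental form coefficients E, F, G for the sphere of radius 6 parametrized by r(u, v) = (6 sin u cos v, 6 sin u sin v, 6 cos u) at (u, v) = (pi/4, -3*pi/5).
E = 36;  F = 0;  G = 18

Partials: r_u = (6*cos(u)*cos(v), 6*sin(v)*cos(u), -6*sin(u)), r_v = (-6*sin(u)*sin(v), 6*sin(u)*cos(v), 0). As functions of (u, v):
  E = r_u · r_u = 36,
  F = r_u · r_v = 0,
  G = r_v · r_v = 36*sin(u)^2.
Evaluating at (u, v) = (pi/4, -3*pi/5): E = 36, F = 0, G = 18.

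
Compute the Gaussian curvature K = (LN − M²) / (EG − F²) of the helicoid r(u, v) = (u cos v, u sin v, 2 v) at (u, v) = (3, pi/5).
K = -4/169

Coefficients of the first fundamental form: E = 1, F = 0, G = u^2 + 4.
Coefficients of the second fundamental form: L = 0, M = -2/sqrt(u^2 + 4), N = 0.
Assemble K = (LN − M²)/(EG − F²) = -4/(u^2 + 4)^2. At (u, v) = (3, pi/5): K = -4/169.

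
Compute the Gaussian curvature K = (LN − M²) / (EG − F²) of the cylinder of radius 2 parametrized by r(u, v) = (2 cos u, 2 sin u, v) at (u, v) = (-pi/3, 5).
K = 0

Coefficients of the first fundamental form: E = 4, F = 0, G = 1.
Coefficients of the second fundamental form: L = -2, M = 0, N = 0.
Assemble K = (LN − M²)/(EG − F²) = 0. At (u, v) = (-pi/3, 5): K = 0.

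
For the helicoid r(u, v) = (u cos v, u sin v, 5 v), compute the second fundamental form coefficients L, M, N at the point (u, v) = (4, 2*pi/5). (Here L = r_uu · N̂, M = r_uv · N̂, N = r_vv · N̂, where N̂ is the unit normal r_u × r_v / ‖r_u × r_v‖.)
L = 0;  M = -5*sqrt(41)/41;  N = 0

Compute the unit normal N̂(u, v) = (5*sin(v)/sqrt(u^2 + 25), -5*cos(v)/sqrt(u^2 + 25), u/sqrt(u^2 + 25)), and the second partials r_uu, r_uv, r_vv. Take dot products:
  L(u, v) = r_uu · N̂ = 0,
  M(u, v) = r_uv · N̂ = -5/sqrt(u^2 + 25),
  N(u, v) = r_vv · N̂ = 0.
Evaluating at (u, v) = (4, 2*pi/5):
  L = 0, M = -5*sqrt(41)/41, N = 0.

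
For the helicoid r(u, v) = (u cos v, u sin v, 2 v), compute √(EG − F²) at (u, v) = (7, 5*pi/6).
√(EG − F²)|_{(7, 5*pi/6)} = sqrt(53)

E = 1, F = 0, G = u^2 + 4; EG − F² = u^2 + 4; √(EG − F²) = sqrt(u^2 + 4). At the given point: sqrt(53).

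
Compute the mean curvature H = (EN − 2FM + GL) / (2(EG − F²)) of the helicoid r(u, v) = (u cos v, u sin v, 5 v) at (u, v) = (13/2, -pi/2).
H = 0

With E = 1, F = 0, G = u^2 + 25, L = 0, M = -5/sqrt(u^2 + 25), N = 0, assemble
  H = (EN − 2FM + GL) / (2(EG − F²)) = 0.
At (u, v) = (13/2, -pi/2): H = 0.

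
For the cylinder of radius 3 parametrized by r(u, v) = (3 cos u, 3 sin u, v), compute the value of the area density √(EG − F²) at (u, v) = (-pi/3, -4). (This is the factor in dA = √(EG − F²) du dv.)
√(EG − F²)|_{(-pi/3, -4)} = 3

E = 9, F = 0, G = 1, so EG − F² = 9. Taking the positive square root: √(EG − F²) = 3. At (u, v) = (-pi/3, -4): 3.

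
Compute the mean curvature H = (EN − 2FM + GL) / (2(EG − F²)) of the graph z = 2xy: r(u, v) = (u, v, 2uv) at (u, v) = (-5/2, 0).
H = 0

With E = 4*v^2 + 1, F = 4*u*v, G = 4*u^2 + 1, L = 0, M = 2/sqrt(4*u^2 + 4*v^2 + 1), N = 0, assemble
  H = (EN − 2FM + GL) / (2(EG − F²)) = -8*u*v/(4*u^2 + 4*v^2 + 1)^(3/2).
At (u, v) = (-5/2, 0): H = 0.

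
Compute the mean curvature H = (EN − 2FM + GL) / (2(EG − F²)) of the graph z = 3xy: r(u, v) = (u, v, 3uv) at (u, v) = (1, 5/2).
H = -108*sqrt(265)/14045

With E = 9*v^2 + 1, F = 9*u*v, G = 9*u^2 + 1, L = 0, M = 3/sqrt(9*u^2 + 9*v^2 + 1), N = 0, assemble
  H = (EN − 2FM + GL) / (2(EG − F²)) = -27*u*v/(9*u^2 + 9*v^2 + 1)^(3/2).
At (u, v) = (1, 5/2): H = -108*sqrt(265)/14045.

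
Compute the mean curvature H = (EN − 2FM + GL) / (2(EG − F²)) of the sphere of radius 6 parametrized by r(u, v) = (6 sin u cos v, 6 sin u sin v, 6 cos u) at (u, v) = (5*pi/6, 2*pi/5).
H = -1/6

With E = 36, F = 0, G = 36*sin(u)^2, L = -6*sin(u)/Abs(sin(u)), M = 0, N = -6*sin(u)^3/Abs(sin(u)), assemble
  H = (EN − 2FM + GL) / (2(EG − F²)) = -sin(u)/(6*Abs(sin(u))).
At (u, v) = (5*pi/6, 2*pi/5): H = -1/6.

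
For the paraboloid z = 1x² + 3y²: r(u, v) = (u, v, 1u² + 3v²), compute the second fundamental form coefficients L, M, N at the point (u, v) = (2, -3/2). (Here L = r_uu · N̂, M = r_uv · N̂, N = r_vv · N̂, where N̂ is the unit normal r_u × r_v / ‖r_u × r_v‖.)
L = sqrt(2)/7;  M = 0;  N = 3*sqrt(2)/7

Compute the unit normal N̂(u, v) = (-2*u/sqrt(4*u^2 + 36*v^2 + 1), -6*v/sqrt(4*u^2 + 36*v^2 + 1), 1/sqrt(4*u^2 + 36*v^2 + 1)), and the second partials r_uu, r_uv, r_vv. Take dot products:
  L(u, v) = r_uu · N̂ = 2/sqrt(4*u^2 + 36*v^2 + 1),
  M(u, v) = r_uv · N̂ = 0,
  N(u, v) = r_vv · N̂ = 6/sqrt(4*u^2 + 36*v^2 + 1).
Evaluating at (u, v) = (2, -3/2):
  L = sqrt(2)/7, M = 0, N = 3*sqrt(2)/7.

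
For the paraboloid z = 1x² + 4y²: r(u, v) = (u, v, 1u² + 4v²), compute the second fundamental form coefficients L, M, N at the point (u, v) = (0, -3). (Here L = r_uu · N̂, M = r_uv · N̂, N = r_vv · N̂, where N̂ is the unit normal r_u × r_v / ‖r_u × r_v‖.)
L = 2*sqrt(577)/577;  M = 0;  N = 8*sqrt(577)/577

Compute the unit normal N̂(u, v) = (-2*u/sqrt(4*u^2 + 64*v^2 + 1), -8*v/sqrt(4*u^2 + 64*v^2 + 1), 1/sqrt(4*u^2 + 64*v^2 + 1)), and the second partials r_uu, r_uv, r_vv. Take dot products:
  L(u, v) = r_uu · N̂ = 2/sqrt(4*u^2 + 64*v^2 + 1),
  M(u, v) = r_uv · N̂ = 0,
  N(u, v) = r_vv · N̂ = 8/sqrt(4*u^2 + 64*v^2 + 1).
Evaluating at (u, v) = (0, -3):
  L = 2*sqrt(577)/577, M = 0, N = 8*sqrt(577)/577.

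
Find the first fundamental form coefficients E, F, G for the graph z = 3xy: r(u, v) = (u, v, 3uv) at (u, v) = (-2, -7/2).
E = 445/4;  F = 63;  G = 37

Partials: r_u = (1, 0, 3*v), r_v = (0, 1, 3*u). As functions of (u, v):
  E = r_u · r_u = 9*v^2 + 1,
  F = r_u · r_v = 9*u*v,
  G = r_v · r_v = 9*u^2 + 1.
Evaluating at (u, v) = (-2, -7/2): E = 445/4, F = 63, G = 37.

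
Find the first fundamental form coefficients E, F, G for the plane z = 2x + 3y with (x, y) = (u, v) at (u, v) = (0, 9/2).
E = 5;  F = 6;  G = 10

Partials: r_u = (1, 0, 2), r_v = (0, 1, 3). As functions of (u, v):
  E = r_u · r_u = 5,
  F = r_u · r_v = 6,
  G = r_v · r_v = 10.
Evaluating at (u, v) = (0, 9/2): E = 5, F = 6, G = 10.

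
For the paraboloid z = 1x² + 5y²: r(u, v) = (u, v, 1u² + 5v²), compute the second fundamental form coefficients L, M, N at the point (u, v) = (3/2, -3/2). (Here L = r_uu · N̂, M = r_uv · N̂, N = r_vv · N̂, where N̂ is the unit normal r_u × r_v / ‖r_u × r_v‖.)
L = 2*sqrt(235)/235;  M = 0;  N = 2*sqrt(235)/47

Compute the unit normal N̂(u, v) = (-2*u/sqrt(4*u^2 + 100*v^2 + 1), -10*v/sqrt(4*u^2 + 100*v^2 + 1), 1/sqrt(4*u^2 + 100*v^2 + 1)), and the second partials r_uu, r_uv, r_vv. Take dot products:
  L(u, v) = r_uu · N̂ = 2/sqrt(4*u^2 + 100*v^2 + 1),
  M(u, v) = r_uv · N̂ = 0,
  N(u, v) = r_vv · N̂ = 10/sqrt(4*u^2 + 100*v^2 + 1).
Evaluating at (u, v) = (3/2, -3/2):
  L = 2*sqrt(235)/235, M = 0, N = 2*sqrt(235)/47.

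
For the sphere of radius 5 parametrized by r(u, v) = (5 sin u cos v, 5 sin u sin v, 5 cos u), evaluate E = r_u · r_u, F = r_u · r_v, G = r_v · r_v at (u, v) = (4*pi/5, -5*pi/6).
E = 25;  F = 0;  G = 125/8 - 25*sqrt(5)/8

Partials: r_u = (5*cos(u)*cos(v), 5*sin(v)*cos(u), -5*sin(u)), r_v = (-5*sin(u)*sin(v), 5*sin(u)*cos(v), 0). As functions of (u, v):
  E = r_u · r_u = 25,
  F = r_u · r_v = 0,
  G = r_v · r_v = 25*sin(u)^2.
Evaluating at (u, v) = (4*pi/5, -5*pi/6): E = 25, F = 0, G = 125/8 - 25*sqrt(5)/8.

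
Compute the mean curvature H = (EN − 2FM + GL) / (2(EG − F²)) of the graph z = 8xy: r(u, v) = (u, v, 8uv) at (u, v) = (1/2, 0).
H = 0

With E = 64*v^2 + 1, F = 64*u*v, G = 64*u^2 + 1, L = 0, M = 8/sqrt(64*u^2 + 64*v^2 + 1), N = 0, assemble
  H = (EN − 2FM + GL) / (2(EG − F²)) = -512*u*v/(64*u^2 + 64*v^2 + 1)^(3/2).
At (u, v) = (1/2, 0): H = 0.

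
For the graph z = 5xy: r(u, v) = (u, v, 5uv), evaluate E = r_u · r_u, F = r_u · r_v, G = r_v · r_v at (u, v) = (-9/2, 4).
E = 401;  F = -450;  G = 2029/4

Partials: r_u = (1, 0, 5*v), r_v = (0, 1, 5*u). As functions of (u, v):
  E = r_u · r_u = 25*v^2 + 1,
  F = r_u · r_v = 25*u*v,
  G = r_v · r_v = 25*u^2 + 1.
Evaluating at (u, v) = (-9/2, 4): E = 401, F = -450, G = 2029/4.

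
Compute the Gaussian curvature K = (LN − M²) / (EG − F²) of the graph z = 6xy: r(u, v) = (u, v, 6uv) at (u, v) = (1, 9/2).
K = -9/146689

Coefficients of the first fundamental form: E = 36*v^2 + 1, F = 36*u*v, G = 36*u^2 + 1.
Coefficients of the second fundamental form: L = 0, M = 6/sqrt(36*u^2 + 36*v^2 + 1), N = 0.
Assemble K = (LN − M²)/(EG − F²) = -36/(1296*u^4 + 2592*u^2*v^2 + 72*u^2 + 1296*v^4 + 72*v^2 + 1). At (u, v) = (1, 9/2): K = -9/146689.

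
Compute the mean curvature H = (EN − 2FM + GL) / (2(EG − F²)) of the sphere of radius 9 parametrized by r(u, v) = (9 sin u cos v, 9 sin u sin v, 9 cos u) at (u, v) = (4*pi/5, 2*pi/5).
H = -1/9

With E = 81, F = 0, G = 81*sin(u)^2, L = -9*sin(u)/Abs(sin(u)), M = 0, N = -9*sin(u)^3/Abs(sin(u)), assemble
  H = (EN − 2FM + GL) / (2(EG − F²)) = -sin(u)/(9*Abs(sin(u))).
At (u, v) = (4*pi/5, 2*pi/5): H = -1/9.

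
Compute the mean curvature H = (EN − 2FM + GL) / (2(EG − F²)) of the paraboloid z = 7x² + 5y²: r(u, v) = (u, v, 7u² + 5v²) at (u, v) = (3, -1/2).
H = 9007*sqrt(1790)/3204100

With E = 196*u^2 + 1, F = 140*u*v, G = 100*v^2 + 1, L = 14/sqrt(196*u^2 + 100*v^2 + 1), M = 0, N = 10/sqrt(196*u^2 + 100*v^2 + 1), assemble
  H = (EN − 2FM + GL) / (2(EG − F²)) = 4*(245*u^2 + 175*v^2 + 3)/(196*u^2 + 100*v^2 + 1)^(3/2).
At (u, v) = (3, -1/2): H = 9007*sqrt(1790)/3204100.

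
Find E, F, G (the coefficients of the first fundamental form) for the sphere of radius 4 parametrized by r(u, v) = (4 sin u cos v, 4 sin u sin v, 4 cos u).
E = 16;  F = 0;  G = 16*sin(u)^2

Compute partials: r_u = (4*cos(u)*cos(v), 4*sin(v)*cos(u), -4*sin(u)), r_v = (-4*sin(u)*sin(v), 4*sin(u)*cos(v), 0). Then
  E = r_u · r_u = 16,
  F = r_u · r_v = 0,
  G = r_v · r_v = 16*sin(u)^2.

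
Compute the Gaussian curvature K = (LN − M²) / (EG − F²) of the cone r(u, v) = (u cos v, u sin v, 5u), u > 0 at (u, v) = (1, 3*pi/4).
K = 0

Coefficients of the first fundamental form: E = 26, F = 0, G = u^2.
Coefficients of the second fundamental form: L = 0, M = 0, N = 5*sqrt(26)*u^2/(26*Abs(u)).
Assemble K = (LN − M²)/(EG − F²) = 0. At (u, v) = (1, 3*pi/4): K = 0.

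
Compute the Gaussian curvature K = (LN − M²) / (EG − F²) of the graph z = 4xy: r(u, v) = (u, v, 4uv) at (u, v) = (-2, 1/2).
K = -16/4761

Coefficients of the first fundamental form: E = 16*v^2 + 1, F = 16*u*v, G = 16*u^2 + 1.
Coefficients of the second fundamental form: L = 0, M = 4/sqrt(16*u^2 + 16*v^2 + 1), N = 0.
Assemble K = (LN − M²)/(EG − F²) = -16/(256*u^4 + 512*u^2*v^2 + 32*u^2 + 256*v^4 + 32*v^2 + 1). At (u, v) = (-2, 1/2): K = -16/4761.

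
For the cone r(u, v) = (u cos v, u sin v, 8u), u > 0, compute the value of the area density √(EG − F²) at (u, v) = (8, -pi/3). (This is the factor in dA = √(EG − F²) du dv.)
√(EG − F²)|_{(8, -pi/3)} = 8*sqrt(65)

E = 65, F = 0, G = u^2, so EG − F² = 65*u^2. Taking the positive square root: √(EG − F²) = sqrt(65)*Abs(u). At (u, v) = (8, -pi/3): 8*sqrt(65).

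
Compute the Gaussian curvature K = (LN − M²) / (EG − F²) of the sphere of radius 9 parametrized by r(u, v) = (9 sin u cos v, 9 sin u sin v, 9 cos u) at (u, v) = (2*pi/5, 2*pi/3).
K = 1/81

Coefficients of the first fundamental form: E = 81, F = 0, G = 81*sin(u)^2.
Coefficients of the second fundamental form: L = -9*sin(u)/Abs(sin(u)), M = 0, N = -9*sin(u)^3/Abs(sin(u)).
Assemble K = (LN − M²)/(EG − F²) = 1/81. At (u, v) = (2*pi/5, 2*pi/3): K = 1/81.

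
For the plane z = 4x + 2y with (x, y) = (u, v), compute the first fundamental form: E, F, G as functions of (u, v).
E = 17;  F = 8;  G = 5

Compute partials: r_u = (1, 0, 4), r_v = (0, 1, 2). Then
  E = r_u · r_u = 17,
  F = r_u · r_v = 8,
  G = r_v · r_v = 5.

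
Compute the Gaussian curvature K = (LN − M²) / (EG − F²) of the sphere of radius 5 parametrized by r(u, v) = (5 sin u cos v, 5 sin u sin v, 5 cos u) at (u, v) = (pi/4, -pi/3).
K = 1/25

Coefficients of the first fundamental form: E = 25, F = 0, G = 25*sin(u)^2.
Coefficients of the second fundamental form: L = -5*sin(u)/Abs(sin(u)), M = 0, N = -5*sin(u)^3/Abs(sin(u)).
Assemble K = (LN − M²)/(EG − F²) = 1/25. At (u, v) = (pi/4, -pi/3): K = 1/25.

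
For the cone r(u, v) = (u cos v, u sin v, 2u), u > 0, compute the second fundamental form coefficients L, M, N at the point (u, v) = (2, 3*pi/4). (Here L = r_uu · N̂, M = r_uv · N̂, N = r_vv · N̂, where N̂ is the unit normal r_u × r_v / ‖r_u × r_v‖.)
L = 0;  M = 0;  N = 4*sqrt(5)/5

Compute the unit normal N̂(u, v) = (-2*sqrt(5)*u*cos(v)/(5*Abs(u)), -2*sqrt(5)*u*sin(v)/(5*Abs(u)), sqrt(5)*u/(5*Abs(u))), and the second partials r_uu, r_uv, r_vv. Take dot products:
  L(u, v) = r_uu · N̂ = 0,
  M(u, v) = r_uv · N̂ = 0,
  N(u, v) = r_vv · N̂ = 2*sqrt(5)*u^2/(5*Abs(u)).
Evaluating at (u, v) = (2, 3*pi/4):
  L = 0, M = 0, N = 4*sqrt(5)/5.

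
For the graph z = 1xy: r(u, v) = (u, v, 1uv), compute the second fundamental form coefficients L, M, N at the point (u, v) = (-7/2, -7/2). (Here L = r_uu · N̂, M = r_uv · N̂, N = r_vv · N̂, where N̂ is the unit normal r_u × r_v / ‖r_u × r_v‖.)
L = 0;  M = sqrt(102)/51;  N = 0

Compute the unit normal N̂(u, v) = (-v/sqrt(u^2 + v^2 + 1), -u/sqrt(u^2 + v^2 + 1), 1/sqrt(u^2 + v^2 + 1)), and the second partials r_uu, r_uv, r_vv. Take dot products:
  L(u, v) = r_uu · N̂ = 0,
  M(u, v) = r_uv · N̂ = 1/sqrt(u^2 + v^2 + 1),
  N(u, v) = r_vv · N̂ = 0.
Evaluating at (u, v) = (-7/2, -7/2):
  L = 0, M = sqrt(102)/51, N = 0.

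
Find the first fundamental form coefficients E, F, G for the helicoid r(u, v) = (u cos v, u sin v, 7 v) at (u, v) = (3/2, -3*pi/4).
E = 1;  F = 0;  G = 205/4

Partials: r_u = (cos(v), sin(v), 0), r_v = (-u*sin(v), u*cos(v), 7). As functions of (u, v):
  E = r_u · r_u = 1,
  F = r_u · r_v = 0,
  G = r_v · r_v = u^2 + 49.
Evaluating at (u, v) = (3/2, -3*pi/4): E = 1, F = 0, G = 205/4.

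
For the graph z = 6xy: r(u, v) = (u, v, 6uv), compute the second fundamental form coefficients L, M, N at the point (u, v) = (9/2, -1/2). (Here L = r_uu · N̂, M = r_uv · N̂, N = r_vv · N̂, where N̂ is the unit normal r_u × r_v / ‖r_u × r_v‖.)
L = 0;  M = 6*sqrt(739)/739;  N = 0

Compute the unit normal N̂(u, v) = (-6*v/sqrt(36*u^2 + 36*v^2 + 1), -6*u/sqrt(36*u^2 + 36*v^2 + 1), 1/sqrt(36*u^2 + 36*v^2 + 1)), and the second partials r_uu, r_uv, r_vv. Take dot products:
  L(u, v) = r_uu · N̂ = 0,
  M(u, v) = r_uv · N̂ = 6/sqrt(36*u^2 + 36*v^2 + 1),
  N(u, v) = r_vv · N̂ = 0.
Evaluating at (u, v) = (9/2, -1/2):
  L = 0, M = 6*sqrt(739)/739, N = 0.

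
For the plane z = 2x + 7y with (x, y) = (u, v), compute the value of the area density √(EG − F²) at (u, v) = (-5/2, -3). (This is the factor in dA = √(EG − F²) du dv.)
√(EG − F²)|_{(-5/2, -3)} = 3*sqrt(6)

E = 5, F = 14, G = 50, so EG − F² = 54. Taking the positive square root: √(EG − F²) = 3*sqrt(6). At (u, v) = (-5/2, -3): 3*sqrt(6).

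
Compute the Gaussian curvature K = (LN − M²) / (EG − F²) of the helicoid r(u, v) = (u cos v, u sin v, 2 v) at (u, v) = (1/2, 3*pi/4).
K = -64/289

Coefficients of the first fundamental form: E = 1, F = 0, G = u^2 + 4.
Coefficients of the second fundamental form: L = 0, M = -2/sqrt(u^2 + 4), N = 0.
Assemble K = (LN − M²)/(EG − F²) = -4/(u^2 + 4)^2. At (u, v) = (1/2, 3*pi/4): K = -64/289.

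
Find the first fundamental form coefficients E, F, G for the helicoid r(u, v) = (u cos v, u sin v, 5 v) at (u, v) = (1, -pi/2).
E = 1;  F = 0;  G = 26

Partials: r_u = (cos(v), sin(v), 0), r_v = (-u*sin(v), u*cos(v), 5). As functions of (u, v):
  E = r_u · r_u = 1,
  F = r_u · r_v = 0,
  G = r_v · r_v = u^2 + 25.
Evaluating at (u, v) = (1, -pi/2): E = 1, F = 0, G = 26.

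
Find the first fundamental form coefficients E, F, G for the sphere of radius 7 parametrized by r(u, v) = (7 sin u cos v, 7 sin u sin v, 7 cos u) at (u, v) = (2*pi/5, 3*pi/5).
E = 49;  F = 0;  G = 49*sqrt(5)/8 + 245/8

Partials: r_u = (7*cos(u)*cos(v), 7*sin(v)*cos(u), -7*sin(u)), r_v = (-7*sin(u)*sin(v), 7*sin(u)*cos(v), 0). As functions of (u, v):
  E = r_u · r_u = 49,
  F = r_u · r_v = 0,
  G = r_v · r_v = 49*sin(u)^2.
Evaluating at (u, v) = (2*pi/5, 3*pi/5): E = 49, F = 0, G = 49*sqrt(5)/8 + 245/8.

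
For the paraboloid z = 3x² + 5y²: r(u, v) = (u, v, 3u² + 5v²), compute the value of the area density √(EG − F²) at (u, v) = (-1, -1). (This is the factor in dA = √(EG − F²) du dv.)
√(EG − F²)|_{(-1, -1)} = sqrt(137)

E = 36*u^2 + 1, F = 60*u*v, G = 100*v^2 + 1, so EG − F² = 36*u^2 + 100*v^2 + 1. Taking the positive square root: √(EG − F²) = sqrt(36*u^2 + 100*v^2 + 1). At (u, v) = (-1, -1): sqrt(137).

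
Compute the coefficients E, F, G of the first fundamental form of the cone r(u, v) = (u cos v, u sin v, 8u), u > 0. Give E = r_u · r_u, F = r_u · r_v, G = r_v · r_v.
E = 65;  F = 0;  G = u^2

Compute partials: r_u = (cos(v), sin(v), 8), r_v = (-u*sin(v), u*cos(v), 0). Then
  E = r_u · r_u = 65,
  F = r_u · r_v = 0,
  G = r_v · r_v = u^2.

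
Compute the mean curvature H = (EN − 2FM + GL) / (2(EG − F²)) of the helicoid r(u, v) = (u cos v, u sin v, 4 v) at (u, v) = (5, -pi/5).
H = 0

With E = 1, F = 0, G = u^2 + 16, L = 0, M = -4/sqrt(u^2 + 16), N = 0, assemble
  H = (EN − 2FM + GL) / (2(EG − F²)) = 0.
At (u, v) = (5, -pi/5): H = 0.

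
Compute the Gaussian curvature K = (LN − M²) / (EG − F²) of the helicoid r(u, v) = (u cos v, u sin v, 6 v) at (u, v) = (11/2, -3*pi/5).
K = -576/70225

Coefficients of the first fundamental form: E = 1, F = 0, G = u^2 + 36.
Coefficients of the second fundamental form: L = 0, M = -6/sqrt(u^2 + 36), N = 0.
Assemble K = (LN − M²)/(EG − F²) = -36/(u^2 + 36)^2. At (u, v) = (11/2, -3*pi/5): K = -576/70225.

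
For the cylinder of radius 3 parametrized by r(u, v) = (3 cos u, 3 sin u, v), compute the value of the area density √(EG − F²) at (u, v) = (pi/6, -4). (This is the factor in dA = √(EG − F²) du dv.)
√(EG − F²)|_{(pi/6, -4)} = 3

E = 9, F = 0, G = 1, so EG − F² = 9. Taking the positive square root: √(EG − F²) = 3. At (u, v) = (pi/6, -4): 3.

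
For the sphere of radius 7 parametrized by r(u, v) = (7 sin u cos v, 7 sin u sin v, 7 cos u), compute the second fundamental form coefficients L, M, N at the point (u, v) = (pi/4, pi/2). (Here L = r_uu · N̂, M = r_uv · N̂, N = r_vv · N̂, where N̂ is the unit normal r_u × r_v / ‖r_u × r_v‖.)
L = -7;  M = 0;  N = -7/2

Compute the unit normal N̂(u, v) = (sin(u)^2*cos(v)/Abs(sin(u)), sin(u)^2*sin(v)/Abs(sin(u)), sin(2*u)/(2*Abs(sin(u)))), and the second partials r_uu, r_uv, r_vv. Take dot products:
  L(u, v) = r_uu · N̂ = -7*sin(u)/Abs(sin(u)),
  M(u, v) = r_uv · N̂ = 0,
  N(u, v) = r_vv · N̂ = -7*sin(u)^3/Abs(sin(u)).
Evaluating at (u, v) = (pi/4, pi/2):
  L = -7, M = 0, N = -7/2.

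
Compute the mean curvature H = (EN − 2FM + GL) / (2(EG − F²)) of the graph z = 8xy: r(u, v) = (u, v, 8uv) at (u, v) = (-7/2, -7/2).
H = -6272*sqrt(1569)/2461761

With E = 64*v^2 + 1, F = 64*u*v, G = 64*u^2 + 1, L = 0, M = 8/sqrt(64*u^2 + 64*v^2 + 1), N = 0, assemble
  H = (EN − 2FM + GL) / (2(EG − F²)) = -512*u*v/(64*u^2 + 64*v^2 + 1)^(3/2).
At (u, v) = (-7/2, -7/2): H = -6272*sqrt(1569)/2461761.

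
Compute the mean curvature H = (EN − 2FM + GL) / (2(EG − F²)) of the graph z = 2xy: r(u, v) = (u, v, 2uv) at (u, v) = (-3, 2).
H = 48*sqrt(53)/2809

With E = 4*v^2 + 1, F = 4*u*v, G = 4*u^2 + 1, L = 0, M = 2/sqrt(4*u^2 + 4*v^2 + 1), N = 0, assemble
  H = (EN − 2FM + GL) / (2(EG − F²)) = -8*u*v/(4*u^2 + 4*v^2 + 1)^(3/2).
At (u, v) = (-3, 2): H = 48*sqrt(53)/2809.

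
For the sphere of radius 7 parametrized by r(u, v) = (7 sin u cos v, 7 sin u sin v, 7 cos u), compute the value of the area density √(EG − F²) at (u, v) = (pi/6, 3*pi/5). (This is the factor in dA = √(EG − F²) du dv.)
√(EG − F²)|_{(pi/6, 3*pi/5)} = 49/2

E = 49, F = 0, G = 49*sin(u)^2, so EG − F² = 2401*sin(u)^2. Taking the positive square root: √(EG − F²) = 49*Abs(sin(u)). At (u, v) = (pi/6, 3*pi/5): 49/2.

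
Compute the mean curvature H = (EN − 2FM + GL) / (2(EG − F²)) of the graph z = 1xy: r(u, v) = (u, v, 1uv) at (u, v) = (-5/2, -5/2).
H = -25*sqrt(6)/486

With E = v^2 + 1, F = u*v, G = u^2 + 1, L = 0, M = 1/sqrt(u^2 + v^2 + 1), N = 0, assemble
  H = (EN − 2FM + GL) / (2(EG − F²)) = -u*v/(u^2 + v^2 + 1)^(3/2).
At (u, v) = (-5/2, -5/2): H = -25*sqrt(6)/486.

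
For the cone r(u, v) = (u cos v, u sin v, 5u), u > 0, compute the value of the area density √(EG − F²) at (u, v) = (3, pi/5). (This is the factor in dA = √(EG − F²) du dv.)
√(EG − F²)|_{(3, pi/5)} = 3*sqrt(26)

E = 26, F = 0, G = u^2, so EG − F² = 26*u^2. Taking the positive square root: √(EG − F²) = sqrt(26)*Abs(u). At (u, v) = (3, pi/5): 3*sqrt(26).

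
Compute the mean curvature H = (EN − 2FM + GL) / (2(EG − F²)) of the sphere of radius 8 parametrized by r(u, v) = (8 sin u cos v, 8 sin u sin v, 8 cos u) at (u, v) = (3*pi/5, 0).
H = -1/8

With E = 64, F = 0, G = 64*sin(u)^2, L = -8*sin(u)/Abs(sin(u)), M = 0, N = -8*sin(u)^3/Abs(sin(u)), assemble
  H = (EN − 2FM + GL) / (2(EG − F²)) = -sin(u)/(8*Abs(sin(u))).
At (u, v) = (3*pi/5, 0): H = -1/8.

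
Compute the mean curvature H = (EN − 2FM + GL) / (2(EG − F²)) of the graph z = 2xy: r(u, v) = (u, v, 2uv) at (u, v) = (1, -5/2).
H = sqrt(30)/45

With E = 4*v^2 + 1, F = 4*u*v, G = 4*u^2 + 1, L = 0, M = 2/sqrt(4*u^2 + 4*v^2 + 1), N = 0, assemble
  H = (EN − 2FM + GL) / (2(EG − F²)) = -8*u*v/(4*u^2 + 4*v^2 + 1)^(3/2).
At (u, v) = (1, -5/2): H = sqrt(30)/45.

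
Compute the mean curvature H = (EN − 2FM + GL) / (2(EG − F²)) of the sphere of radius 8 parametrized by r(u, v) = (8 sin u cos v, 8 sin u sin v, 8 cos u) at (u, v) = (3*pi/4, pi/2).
H = -1/8

With E = 64, F = 0, G = 64*sin(u)^2, L = -8*sin(u)/Abs(sin(u)), M = 0, N = -8*sin(u)^3/Abs(sin(u)), assemble
  H = (EN − 2FM + GL) / (2(EG − F²)) = -sin(u)/(8*Abs(sin(u))).
At (u, v) = (3*pi/4, pi/2): H = -1/8.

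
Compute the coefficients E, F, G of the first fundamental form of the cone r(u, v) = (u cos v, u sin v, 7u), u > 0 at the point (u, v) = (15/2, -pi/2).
E = 50;  F = 0;  G = 225/4

Partials: r_u = (cos(v), sin(v), 7), r_v = (-u*sin(v), u*cos(v), 0). As functions of (u, v):
  E = r_u · r_u = 50,
  F = r_u · r_v = 0,
  G = r_v · r_v = u^2.
Evaluating at (u, v) = (15/2, -pi/2): E = 50, F = 0, G = 225/4.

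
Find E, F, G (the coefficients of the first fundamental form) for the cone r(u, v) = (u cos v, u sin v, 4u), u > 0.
E = 17;  F = 0;  G = u^2

Compute partials: r_u = (cos(v), sin(v), 4), r_v = (-u*sin(v), u*cos(v), 0). Then
  E = r_u · r_u = 17,
  F = r_u · r_v = 0,
  G = r_v · r_v = u^2.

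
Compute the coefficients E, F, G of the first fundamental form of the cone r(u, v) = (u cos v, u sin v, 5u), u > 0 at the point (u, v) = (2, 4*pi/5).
E = 26;  F = 0;  G = 4

Partials: r_u = (cos(v), sin(v), 5), r_v = (-u*sin(v), u*cos(v), 0). As functions of (u, v):
  E = r_u · r_u = 26,
  F = r_u · r_v = 0,
  G = r_v · r_v = u^2.
Evaluating at (u, v) = (2, 4*pi/5): E = 26, F = 0, G = 4.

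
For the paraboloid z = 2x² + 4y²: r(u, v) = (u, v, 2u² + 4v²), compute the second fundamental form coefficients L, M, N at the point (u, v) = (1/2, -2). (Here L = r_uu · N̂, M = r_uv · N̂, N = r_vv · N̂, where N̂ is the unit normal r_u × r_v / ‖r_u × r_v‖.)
L = 4*sqrt(29)/87;  M = 0;  N = 8*sqrt(29)/87

Compute the unit normal N̂(u, v) = (-4*u/sqrt(16*u^2 + 64*v^2 + 1), -8*v/sqrt(16*u^2 + 64*v^2 + 1), 1/sqrt(16*u^2 + 64*v^2 + 1)), and the second partials r_uu, r_uv, r_vv. Take dot products:
  L(u, v) = r_uu · N̂ = 4/sqrt(16*u^2 + 64*v^2 + 1),
  M(u, v) = r_uv · N̂ = 0,
  N(u, v) = r_vv · N̂ = 8/sqrt(16*u^2 + 64*v^2 + 1).
Evaluating at (u, v) = (1/2, -2):
  L = 4*sqrt(29)/87, M = 0, N = 8*sqrt(29)/87.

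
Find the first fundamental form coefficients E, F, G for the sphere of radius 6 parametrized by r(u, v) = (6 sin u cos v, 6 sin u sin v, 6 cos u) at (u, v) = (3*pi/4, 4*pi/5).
E = 36;  F = 0;  G = 18

Partials: r_u = (6*cos(u)*cos(v), 6*sin(v)*cos(u), -6*sin(u)), r_v = (-6*sin(u)*sin(v), 6*sin(u)*cos(v), 0). As functions of (u, v):
  E = r_u · r_u = 36,
  F = r_u · r_v = 0,
  G = r_v · r_v = 36*sin(u)^2.
Evaluating at (u, v) = (3*pi/4, 4*pi/5): E = 36, F = 0, G = 18.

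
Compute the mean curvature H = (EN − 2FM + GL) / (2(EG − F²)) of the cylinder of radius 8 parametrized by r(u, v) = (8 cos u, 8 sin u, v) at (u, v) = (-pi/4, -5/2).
H = -1/16

With E = 64, F = 0, G = 1, L = -8, M = 0, N = 0, assemble
  H = (EN − 2FM + GL) / (2(EG − F²)) = -1/16.
At (u, v) = (-pi/4, -5/2): H = -1/16.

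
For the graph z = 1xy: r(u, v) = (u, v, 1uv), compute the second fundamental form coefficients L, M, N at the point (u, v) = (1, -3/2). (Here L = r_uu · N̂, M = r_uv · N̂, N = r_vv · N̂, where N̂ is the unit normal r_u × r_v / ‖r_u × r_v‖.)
L = 0;  M = 2*sqrt(17)/17;  N = 0

Compute the unit normal N̂(u, v) = (-v/sqrt(u^2 + v^2 + 1), -u/sqrt(u^2 + v^2 + 1), 1/sqrt(u^2 + v^2 + 1)), and the second partials r_uu, r_uv, r_vv. Take dot products:
  L(u, v) = r_uu · N̂ = 0,
  M(u, v) = r_uv · N̂ = 1/sqrt(u^2 + v^2 + 1),
  N(u, v) = r_vv · N̂ = 0.
Evaluating at (u, v) = (1, -3/2):
  L = 0, M = 2*sqrt(17)/17, N = 0.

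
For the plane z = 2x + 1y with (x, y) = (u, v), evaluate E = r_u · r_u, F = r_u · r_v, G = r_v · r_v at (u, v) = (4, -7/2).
E = 5;  F = 2;  G = 2

Partials: r_u = (1, 0, 2), r_v = (0, 1, 1). As functions of (u, v):
  E = r_u · r_u = 5,
  F = r_u · r_v = 2,
  G = r_v · r_v = 2.
Evaluating at (u, v) = (4, -7/2): E = 5, F = 2, G = 2.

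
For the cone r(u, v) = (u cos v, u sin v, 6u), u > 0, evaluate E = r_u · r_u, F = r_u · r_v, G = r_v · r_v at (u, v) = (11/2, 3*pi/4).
E = 37;  F = 0;  G = 121/4

Partials: r_u = (cos(v), sin(v), 6), r_v = (-u*sin(v), u*cos(v), 0). As functions of (u, v):
  E = r_u · r_u = 37,
  F = r_u · r_v = 0,
  G = r_v · r_v = u^2.
Evaluating at (u, v) = (11/2, 3*pi/4): E = 37, F = 0, G = 121/4.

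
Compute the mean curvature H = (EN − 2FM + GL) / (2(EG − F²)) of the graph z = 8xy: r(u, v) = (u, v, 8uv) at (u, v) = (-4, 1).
H = 2048/35937

With E = 64*v^2 + 1, F = 64*u*v, G = 64*u^2 + 1, L = 0, M = 8/sqrt(64*u^2 + 64*v^2 + 1), N = 0, assemble
  H = (EN − 2FM + GL) / (2(EG − F²)) = -512*u*v/(64*u^2 + 64*v^2 + 1)^(3/2).
At (u, v) = (-4, 1): H = 2048/35937.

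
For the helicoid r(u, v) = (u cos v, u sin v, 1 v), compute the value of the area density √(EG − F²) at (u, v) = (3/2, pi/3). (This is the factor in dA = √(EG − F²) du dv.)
√(EG − F²)|_{(3/2, pi/3)} = sqrt(13)/2

E = 1, F = 0, G = u^2 + 1, so EG − F² = u^2 + 1. Taking the positive square root: √(EG − F²) = sqrt(u^2 + 1). At (u, v) = (3/2, pi/3): sqrt(13)/2.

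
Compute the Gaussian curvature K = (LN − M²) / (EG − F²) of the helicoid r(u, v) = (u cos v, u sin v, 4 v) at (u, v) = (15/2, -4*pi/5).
K = -256/83521

Coefficients of the first fundamental form: E = 1, F = 0, G = u^2 + 16.
Coefficients of the second fundamental form: L = 0, M = -4/sqrt(u^2 + 16), N = 0.
Assemble K = (LN − M²)/(EG − F²) = -16/(u^2 + 16)^2. At (u, v) = (15/2, -4*pi/5): K = -256/83521.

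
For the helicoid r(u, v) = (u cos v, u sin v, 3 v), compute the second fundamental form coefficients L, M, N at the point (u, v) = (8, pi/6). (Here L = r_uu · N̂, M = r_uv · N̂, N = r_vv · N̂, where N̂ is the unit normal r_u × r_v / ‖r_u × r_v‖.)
L = 0;  M = -3*sqrt(73)/73;  N = 0

Compute the unit normal N̂(u, v) = (3*sin(v)/sqrt(u^2 + 9), -3*cos(v)/sqrt(u^2 + 9), u/sqrt(u^2 + 9)), and the second partials r_uu, r_uv, r_vv. Take dot products:
  L(u, v) = r_uu · N̂ = 0,
  M(u, v) = r_uv · N̂ = -3/sqrt(u^2 + 9),
  N(u, v) = r_vv · N̂ = 0.
Evaluating at (u, v) = (8, pi/6):
  L = 0, M = -3*sqrt(73)/73, N = 0.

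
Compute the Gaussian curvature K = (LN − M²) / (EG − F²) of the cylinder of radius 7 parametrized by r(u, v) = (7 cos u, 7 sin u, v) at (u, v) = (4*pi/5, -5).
K = 0

Coefficients of the first fundamental form: E = 49, F = 0, G = 1.
Coefficients of the second fundamental form: L = -7, M = 0, N = 0.
Assemble K = (LN − M²)/(EG − F²) = 0. At (u, v) = (4*pi/5, -5): K = 0.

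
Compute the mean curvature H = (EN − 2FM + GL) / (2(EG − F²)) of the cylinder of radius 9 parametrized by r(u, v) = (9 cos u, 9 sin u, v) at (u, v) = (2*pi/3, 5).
H = -1/18

With E = 81, F = 0, G = 1, L = -9, M = 0, N = 0, assemble
  H = (EN − 2FM + GL) / (2(EG − F²)) = -1/18.
At (u, v) = (2*pi/3, 5): H = -1/18.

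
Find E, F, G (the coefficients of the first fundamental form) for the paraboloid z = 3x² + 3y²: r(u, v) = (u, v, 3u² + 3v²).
E = 36*u^2 + 1;  F = 36*u*v;  G = 36*v^2 + 1

Compute partials: r_u = (1, 0, 6*u), r_v = (0, 1, 6*v). Then
  E = r_u · r_u = 36*u^2 + 1,
  F = r_u · r_v = 36*u*v,
  G = r_v · r_v = 36*v^2 + 1.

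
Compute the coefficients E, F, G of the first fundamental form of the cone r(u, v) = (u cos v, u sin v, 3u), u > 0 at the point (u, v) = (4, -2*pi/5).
E = 10;  F = 0;  G = 16

Partials: r_u = (cos(v), sin(v), 3), r_v = (-u*sin(v), u*cos(v), 0). As functions of (u, v):
  E = r_u · r_u = 10,
  F = r_u · r_v = 0,
  G = r_v · r_v = u^2.
Evaluating at (u, v) = (4, -2*pi/5): E = 10, F = 0, G = 16.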